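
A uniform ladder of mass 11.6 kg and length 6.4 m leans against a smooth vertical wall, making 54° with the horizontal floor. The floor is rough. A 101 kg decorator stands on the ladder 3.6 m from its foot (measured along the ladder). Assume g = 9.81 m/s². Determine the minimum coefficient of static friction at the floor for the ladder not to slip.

μ_min ≈ 0.404

ΣF_y = 0: N_floor = 11.6×9.81 + 101×9.81 = 1104.6 N.
Torques about the foot: N_wall · 6.4 sin 54° = 11.6×9.81×3.2 cos 54° + 101×9.81×3.6 cos 54° → N_wall = 446.26 N.
ΣF_x = 0: f_floor = N_wall = 446.26 N.
μ_min = f_floor / N_floor = 446.26 / 1104.6 = 0.404.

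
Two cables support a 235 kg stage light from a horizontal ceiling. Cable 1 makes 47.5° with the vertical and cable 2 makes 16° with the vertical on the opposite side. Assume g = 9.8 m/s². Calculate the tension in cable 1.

T_1 ≈ 709 N

Angles from the horizontal: cable 1 is 90° − 47.5° = 42.5°, cable 2 is 90° − 16° = 74°.
Weight W = 235 × 9.8 = 2303 N acts straight down.
Horizontal: T_1 cos 42.5° = T_2 cos 74°  →  T_2 = 2.675 T_1.
Vertical: T_1 sin 42.5° + T_2 sin 74° = 2303.
Substituting the horizontal relation into the vertical equation gives 3.247 T_1 = 2303, so T_1 = 709.3 N.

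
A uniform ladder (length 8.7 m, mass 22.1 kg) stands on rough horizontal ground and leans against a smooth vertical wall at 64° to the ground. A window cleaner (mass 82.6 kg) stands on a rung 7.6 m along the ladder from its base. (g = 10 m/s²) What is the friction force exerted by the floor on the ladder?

Torques about the foot: N_wall · 8.7 sin 64° = 22.1×10×4.35 cos 64° + 82.6×10×7.6 cos 64° → N_wall = 405.82 N.
ΣF_x = 0: f_floor = N_wall = 405.82 N.

f ≈ 406 N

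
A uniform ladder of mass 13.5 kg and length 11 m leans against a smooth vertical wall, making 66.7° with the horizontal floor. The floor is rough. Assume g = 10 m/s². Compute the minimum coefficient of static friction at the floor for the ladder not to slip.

μ_min ≈ 0.215

ΣF_y = 0: N_floor = 13.5×10 = 135 N.
Torques about the foot: N_wall · 11 sin 66.7° = 13.5×10×5.5 cos 66.7° → N_wall = 29.07 N.
ΣF_x = 0: f_floor = N_wall = 29.07 N.
μ_min = f_floor / N_floor = 29.07 / 135 = 0.2153.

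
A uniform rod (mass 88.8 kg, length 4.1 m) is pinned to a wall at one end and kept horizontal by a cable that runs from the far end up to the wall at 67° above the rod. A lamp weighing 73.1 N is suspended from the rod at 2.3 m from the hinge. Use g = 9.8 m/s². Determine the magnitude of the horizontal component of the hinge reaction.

H_x ≈ 202 N

Take torques about the hinge: T sin 67° · 4.1 = 88.8×9.8×2.05 + 73.1×2.3 = 1952.1 N·m.
So T = 1952.1 / (0.9205 × 4.1) = 517.25 N.
ΣF_x = 0: H_x = T cos 67° = 202.1 N.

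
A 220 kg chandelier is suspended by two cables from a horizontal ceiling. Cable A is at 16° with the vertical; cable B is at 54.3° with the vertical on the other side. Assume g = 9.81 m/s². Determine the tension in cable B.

T_B ≈ 632 N

Angles from the horizontal: cable A is 90° − 16° = 74°, cable B is 90° − 54.3° = 35.7°.
Weight W = 220 × 9.81 = 2158 N acts straight down.
Horizontal: T_A cos 74° = T_B cos 35.7°  →  T_A = 2.946 T_B.
Vertical: T_A sin 74° + T_B sin 35.7° = 2158.
Substituting the horizontal relation into the vertical equation gives 3.416 T_B = 2158, so T_B = 631.9 N.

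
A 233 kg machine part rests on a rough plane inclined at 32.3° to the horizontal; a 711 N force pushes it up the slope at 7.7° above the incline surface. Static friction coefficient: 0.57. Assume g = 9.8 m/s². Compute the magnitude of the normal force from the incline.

Axes along / perpendicular to the incline. W sin 32.3° = 1220 N down-slope; W cos 32.3° = 1930 N into the surface.
Perpendicular: N = W cos 32.3° − P sin 7.7° = 1930 − 95.26 = 1835 N.
Along incline: P cos 7.7° + f = W sin 32.3° (friction acts up-slope) → f = 1220 − 704.6 = 515.6 N.
|f| = 515.6 N ≤ μN = 1046 N, so the machine part is indeed static.

N ≈ 1830 N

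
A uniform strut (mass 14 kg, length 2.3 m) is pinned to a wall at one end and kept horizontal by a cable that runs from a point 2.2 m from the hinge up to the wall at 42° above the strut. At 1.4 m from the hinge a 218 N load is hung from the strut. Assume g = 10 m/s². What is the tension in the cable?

T ≈ 317 N

Take torques about the hinge: T sin 42° · 2.2 = 14×10×1.15 + 218×1.4 = 466.2 N·m.
So T = 466.2 / (0.6691 × 2.2) = 316.69 N.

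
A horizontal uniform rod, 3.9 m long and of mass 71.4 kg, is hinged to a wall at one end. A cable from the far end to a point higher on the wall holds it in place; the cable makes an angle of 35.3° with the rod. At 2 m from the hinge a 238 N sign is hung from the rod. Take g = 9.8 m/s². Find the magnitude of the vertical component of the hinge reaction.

Take torques about the hinge: T sin 35.3° · 3.9 = 71.4×9.8×1.95 + 238×2 = 1840.5 N·m.
So T = 1840.5 / (0.5779 × 3.9) = 816.66 N.
ΣF_y = 0: H_y = (71.4×9.8 + 238) − T sin 35.3° = 937.72 − 471.91 = 465.81 N.

|H_y| ≈ 466 N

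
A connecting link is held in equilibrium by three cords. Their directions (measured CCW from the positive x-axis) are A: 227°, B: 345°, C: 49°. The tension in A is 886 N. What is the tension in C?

T_C ≈ 870 N

Resolve: ΣF_x = 886 cos 227° + T_B cos 345° + T_C cos 49° = 0.
        ΣF_y = 886 sin 227° + T_B sin 345° + T_C sin 49° = 0.
The known terms sum to (-604.3, -648) N, so 0.9659 T_B + 0.6561 T_C = 604.3 and -0.2588 T_B + 0.7547 T_C = 648.
Solving simultaneously: T_B = 34.40 N, T_C = 870.4 N.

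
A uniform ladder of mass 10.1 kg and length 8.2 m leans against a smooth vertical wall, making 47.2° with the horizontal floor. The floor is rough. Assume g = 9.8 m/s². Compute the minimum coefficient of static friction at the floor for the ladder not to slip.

ΣF_y = 0: N_floor = 10.1×9.8 = 98.98 N.
Torques about the foot: N_wall · 8.2 sin 47.2° = 10.1×9.8×4.1 cos 47.2° → N_wall = 45.828 N.
ΣF_x = 0: f_floor = N_wall = 45.828 N.
μ_min = f_floor / N_floor = 45.828 / 98.98 = 0.463.

μ_min ≈ 0.463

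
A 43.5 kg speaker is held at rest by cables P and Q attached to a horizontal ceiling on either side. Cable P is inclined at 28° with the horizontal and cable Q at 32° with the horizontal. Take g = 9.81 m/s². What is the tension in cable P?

T_P ≈ 418 N

Weight W = 43.5 × 9.81 = 426.7 N acts straight down.
Horizontal: T_P cos 28° = T_Q cos 32°  →  T_Q = 1.041 T_P.
Vertical: T_P sin 28° + T_Q sin 32° = 426.7.
Substituting the horizontal relation into the vertical equation gives 1.021 T_P = 426.7, so T_P = 417.9 N.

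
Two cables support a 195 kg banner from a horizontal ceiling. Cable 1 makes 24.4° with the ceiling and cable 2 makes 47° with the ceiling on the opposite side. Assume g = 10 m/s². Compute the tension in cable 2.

T_2 ≈ 1870 N

Weight W = 195 × 10 = 1950 N acts straight down.
Horizontal: T_1 cos 24.4° = T_2 cos 47°  →  T_1 = 0.7489 T_2.
Vertical: T_1 sin 24.4° + T_2 sin 47° = 1950.
Substituting the horizontal relation into the vertical equation gives 1.041 T_2 = 1950, so T_2 = 1874 N.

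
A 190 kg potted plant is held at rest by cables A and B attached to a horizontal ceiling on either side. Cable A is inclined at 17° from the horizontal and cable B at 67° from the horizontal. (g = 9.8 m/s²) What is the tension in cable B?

T_B ≈ 1790 N

Weight W = 190 × 9.8 = 1862 N acts straight down.
Horizontal: T_A cos 17° = T_B cos 67°  →  T_A = 0.4086 T_B.
Vertical: T_A sin 17° + T_B sin 67° = 1862.
Substituting the horizontal relation into the vertical equation gives 1.04 T_B = 1862, so T_B = 1790 N.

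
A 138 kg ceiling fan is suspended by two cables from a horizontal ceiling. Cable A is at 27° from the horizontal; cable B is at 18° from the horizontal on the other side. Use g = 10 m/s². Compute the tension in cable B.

Weight W = 138 × 10 = 1380 N acts straight down.
Horizontal: T_A cos 27° = T_B cos 18°  →  T_A = 1.067 T_B.
Vertical: T_A sin 27° + T_B sin 18° = 1380.
Substituting the horizontal relation into the vertical equation gives 0.7936 T_B = 1380, so T_B = 1739 N.

T_B ≈ 1740 N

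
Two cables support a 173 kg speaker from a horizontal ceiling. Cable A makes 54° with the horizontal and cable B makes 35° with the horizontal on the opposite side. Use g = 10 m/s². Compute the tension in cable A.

Weight W = 173 × 10 = 1730 N acts straight down.
Horizontal: T_A cos 54° = T_B cos 35°  →  T_B = 0.7176 T_A.
Vertical: T_A sin 54° + T_B sin 35° = 1730.
Substituting the horizontal relation into the vertical equation gives 1.221 T_A = 1730, so T_A = 1417 N.

T_A ≈ 1420 N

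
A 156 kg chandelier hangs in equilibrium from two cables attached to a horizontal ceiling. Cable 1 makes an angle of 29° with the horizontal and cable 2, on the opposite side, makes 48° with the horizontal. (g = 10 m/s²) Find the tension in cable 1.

Weight W = 156 × 10 = 1560 N acts straight down.
Horizontal: T_1 cos 29° = T_2 cos 48°  →  T_2 = 1.307 T_1.
Vertical: T_1 sin 29° + T_2 sin 48° = 1560.
Substituting the horizontal relation into the vertical equation gives 1.456 T_1 = 1560, so T_1 = 1071 N.

T_1 ≈ 1070 N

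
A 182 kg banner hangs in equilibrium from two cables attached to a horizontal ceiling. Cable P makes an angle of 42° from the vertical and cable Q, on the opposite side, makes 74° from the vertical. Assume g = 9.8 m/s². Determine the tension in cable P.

T_P ≈ 1910 N

Angles from the horizontal: cable P is 90° − 42° = 48°, cable Q is 90° − 74° = 16°.
Weight W = 182 × 9.8 = 1784 N acts straight down.
Horizontal: T_P cos 48° = T_Q cos 16°  →  T_Q = 0.6961 T_P.
Vertical: T_P sin 48° + T_Q sin 16° = 1784.
Substituting the horizontal relation into the vertical equation gives 0.935 T_P = 1784, so T_P = 1908 N.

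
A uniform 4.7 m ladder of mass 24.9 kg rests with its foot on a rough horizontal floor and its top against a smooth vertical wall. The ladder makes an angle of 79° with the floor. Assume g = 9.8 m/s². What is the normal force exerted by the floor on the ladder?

ΣF_y = 0: N_floor = 24.9×9.8 = 244.02 N.

N_floor ≈ 244 N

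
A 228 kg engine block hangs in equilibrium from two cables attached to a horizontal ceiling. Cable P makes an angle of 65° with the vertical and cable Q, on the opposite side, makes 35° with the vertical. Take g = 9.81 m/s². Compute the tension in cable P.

Angles from the horizontal: cable P is 90° − 65° = 25°, cable Q is 90° − 35° = 55°.
Weight W = 228 × 9.81 = 2237 N acts straight down.
Horizontal: T_P cos 25° = T_Q cos 55°  →  T_Q = 1.58 T_P.
Vertical: T_P sin 25° + T_Q sin 55° = 2237.
Substituting the horizontal relation into the vertical equation gives 1.717 T_P = 2237, so T_P = 1303 N.

T_P ≈ 1300 N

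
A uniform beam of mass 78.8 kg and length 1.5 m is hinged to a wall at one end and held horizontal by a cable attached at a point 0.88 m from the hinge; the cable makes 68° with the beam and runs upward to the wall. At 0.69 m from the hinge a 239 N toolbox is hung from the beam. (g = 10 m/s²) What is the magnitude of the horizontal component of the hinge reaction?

H_x ≈ 347 N

Take torques about the hinge: T sin 68° · 0.88 = 78.8×10×0.75 + 239×0.69 = 755.91 N·m.
So T = 755.91 / (0.9272 × 0.88) = 926.45 N.
ΣF_x = 0: H_x = T cos 68° = 347.05 N.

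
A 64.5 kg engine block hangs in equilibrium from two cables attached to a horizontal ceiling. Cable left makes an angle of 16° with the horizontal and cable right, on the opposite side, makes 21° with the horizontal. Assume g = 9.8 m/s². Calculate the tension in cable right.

T_right ≈ 1010 N

Weight W = 64.5 × 9.8 = 632.1 N acts straight down.
Horizontal: T_left cos 16° = T_right cos 21°  →  T_left = 0.9712 T_right.
Vertical: T_left sin 16° + T_right sin 21° = 632.1.
Substituting the horizontal relation into the vertical equation gives 0.6261 T_right = 632.1, so T_right = 1010 N.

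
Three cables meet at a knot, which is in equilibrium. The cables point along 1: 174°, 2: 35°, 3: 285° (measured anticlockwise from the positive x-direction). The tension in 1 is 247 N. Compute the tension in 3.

T_3 ≈ 172 N

Resolve: ΣF_x = 247 cos 174° + T_2 cos 35° + T_3 cos 285° = 0.
        ΣF_y = 247 sin 174° + T_2 sin 35° + T_3 sin 285° = 0.
The known terms sum to (-245.6, 25.82) N, so 0.8192 T_2 + 0.2588 T_3 = 245.6 and 0.5736 T_2 − 0.9659 T_3 = -25.82.
Solving simultaneously: T_2 = 245.4 N, T_3 = 172.4 N.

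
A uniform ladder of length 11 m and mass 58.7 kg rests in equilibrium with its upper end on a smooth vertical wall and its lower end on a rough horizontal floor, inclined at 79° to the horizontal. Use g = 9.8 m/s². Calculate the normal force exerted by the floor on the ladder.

N_floor ≈ 575 N

ΣF_y = 0: N_floor = 58.7×9.8 = 575.26 N.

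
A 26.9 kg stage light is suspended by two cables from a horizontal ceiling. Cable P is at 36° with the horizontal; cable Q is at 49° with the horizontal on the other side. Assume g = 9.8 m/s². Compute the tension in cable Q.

Weight W = 26.9 × 9.8 = 263.6 N acts straight down.
Horizontal: T_P cos 36° = T_Q cos 49°  →  T_P = 0.8109 T_Q.
Vertical: T_P sin 36° + T_Q sin 49° = 263.6.
Substituting the horizontal relation into the vertical equation gives 1.231 T_Q = 263.6, so T_Q = 214.1 N.

T_Q ≈ 214 N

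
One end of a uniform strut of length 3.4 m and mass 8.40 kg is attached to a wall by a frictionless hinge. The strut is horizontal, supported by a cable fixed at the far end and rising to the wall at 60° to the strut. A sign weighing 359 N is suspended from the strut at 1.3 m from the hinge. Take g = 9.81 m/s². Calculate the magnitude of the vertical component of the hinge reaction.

Take torques about the hinge: T sin 60° · 3.4 = 8.40×9.81×1.7 + 359×1.3 = 606.79 N·m.
So T = 606.79 / (0.8660 × 3.4) = 206.08 N.
ΣF_y = 0: H_y = (8.40×9.81 + 359) − T sin 60° = 441.4 − 178.47 = 262.94 N.

|H_y| ≈ 263 N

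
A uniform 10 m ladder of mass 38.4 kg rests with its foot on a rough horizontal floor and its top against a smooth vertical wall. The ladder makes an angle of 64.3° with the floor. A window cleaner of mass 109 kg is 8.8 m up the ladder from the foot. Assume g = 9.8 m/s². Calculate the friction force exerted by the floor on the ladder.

Torques about the foot: N_wall · 10 sin 64.3° = 38.4×9.8×5 cos 64.3° + 109×9.8×8.8 cos 64.3° → N_wall = 542.95 N.
ΣF_x = 0: f_floor = N_wall = 542.95 N.

f ≈ 543 N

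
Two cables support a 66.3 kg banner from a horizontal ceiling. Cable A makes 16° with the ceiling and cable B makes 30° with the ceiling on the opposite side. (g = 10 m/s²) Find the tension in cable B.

Weight W = 66.3 × 10 = 663 N acts straight down.
Horizontal: T_A cos 16° = T_B cos 30°  →  T_A = 0.9009 T_B.
Vertical: T_A sin 16° + T_B sin 30° = 663.
Substituting the horizontal relation into the vertical equation gives 0.7483 T_B = 663, so T_B = 886 N.

T_B ≈ 886 N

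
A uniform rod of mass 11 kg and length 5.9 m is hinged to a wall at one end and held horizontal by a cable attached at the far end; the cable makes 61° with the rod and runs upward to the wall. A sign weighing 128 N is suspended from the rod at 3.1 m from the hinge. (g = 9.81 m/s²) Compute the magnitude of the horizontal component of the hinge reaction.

Take torques about the hinge: T sin 61° · 5.9 = 11×9.81×2.95 + 128×3.1 = 715.13 N·m.
So T = 715.13 / (0.8746 × 5.9) = 138.59 N.
ΣF_x = 0: H_x = T cos 61° = 67.187 N.

H_x ≈ 67.2 N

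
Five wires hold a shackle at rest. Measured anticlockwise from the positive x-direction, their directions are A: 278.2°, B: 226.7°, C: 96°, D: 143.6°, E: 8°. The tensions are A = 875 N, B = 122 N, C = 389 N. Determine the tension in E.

Resolve: ΣF_x = 875 cos 278.2° + 122 cos 226.7° + 389 cos 96° + T_D cos 143.6° + T_E cos 8° = 0.
        ΣF_y = 875 sin 278.2° + 122 sin 226.7° + 389 sin 96° + T_D sin 143.6° + T_E sin 8° = 0.
The known terms sum to (0.4689, -568) N, so -0.8049 T_D + 0.9903 T_E = -0.4689 and 0.5934 T_D + 0.1392 T_E = 568.
Solving simultaneously: T_D = 804 N, T_E = 653 N.

T_E ≈ 653 N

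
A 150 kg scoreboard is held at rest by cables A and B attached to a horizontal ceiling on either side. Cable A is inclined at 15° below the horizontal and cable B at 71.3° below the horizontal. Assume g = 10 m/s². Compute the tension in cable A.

Weight W = 150 × 10 = 1500 N acts straight down.
Horizontal: T_A cos 15° = T_B cos 71.3°  →  T_B = 3.013 T_A.
Vertical: T_A sin 15° + T_B sin 71.3° = 1500.
Substituting the horizontal relation into the vertical equation gives 3.113 T_A = 1500, so T_A = 481.9 N.

T_A ≈ 482 N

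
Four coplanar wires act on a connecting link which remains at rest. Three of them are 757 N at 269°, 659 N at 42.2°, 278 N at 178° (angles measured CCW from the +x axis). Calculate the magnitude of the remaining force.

Sum the known components: ΣF_x = 197.1 N, ΣF_y = -304.5 N.
For equilibrium the remaining force must supply (−ΣF_x, −ΣF_y) = (-197.1, 304.5) N.
Magnitude = √((-197.1)² + (304.5)²) = 362.8 N; direction = atan2(304.5, -197.1) = 122.9°.

F ≈ 363 N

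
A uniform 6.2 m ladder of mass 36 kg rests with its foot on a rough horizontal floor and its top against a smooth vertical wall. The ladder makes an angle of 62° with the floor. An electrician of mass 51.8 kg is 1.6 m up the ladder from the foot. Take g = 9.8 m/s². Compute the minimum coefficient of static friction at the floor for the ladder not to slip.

μ_min ≈ 0.190

ΣF_y = 0: N_floor = 36×9.8 + 51.8×9.8 = 860.44 N.
Torques about the foot: N_wall · 6.2 sin 62° = 36×9.8×3.1 cos 62° + 51.8×9.8×1.6 cos 62° → N_wall = 163.45 N.
ΣF_x = 0: f_floor = N_wall = 163.45 N.
μ_min = f_floor / N_floor = 163.45 / 860.44 = 0.19.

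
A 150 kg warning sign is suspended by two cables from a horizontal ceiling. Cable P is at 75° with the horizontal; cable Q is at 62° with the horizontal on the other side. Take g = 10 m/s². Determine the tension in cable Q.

Weight W = 150 × 10 = 1500 N acts straight down.
Horizontal: T_P cos 75° = T_Q cos 62°  →  T_P = 1.814 T_Q.
Vertical: T_P sin 75° + T_Q sin 62° = 1500.
Substituting the horizontal relation into the vertical equation gives 2.635 T_Q = 1500, so T_Q = 569.3 N.

T_Q ≈ 569 N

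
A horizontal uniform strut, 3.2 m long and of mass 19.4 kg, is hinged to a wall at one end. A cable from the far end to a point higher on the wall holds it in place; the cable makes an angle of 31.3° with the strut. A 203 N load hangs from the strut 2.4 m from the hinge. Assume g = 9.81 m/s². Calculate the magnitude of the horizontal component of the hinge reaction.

H_x ≈ 407 N

Take torques about the hinge: T sin 31.3° · 3.2 = 19.4×9.81×1.6 + 203×2.4 = 791.7 N·m.
So T = 791.7 / (0.5195 × 3.2) = 476.22 N.
ΣF_x = 0: H_x = T cos 31.3° = 406.91 N.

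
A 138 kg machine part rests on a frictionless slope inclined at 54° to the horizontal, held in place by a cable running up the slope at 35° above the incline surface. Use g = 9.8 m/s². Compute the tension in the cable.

Take axes along and perpendicular to the incline. Weight components: W sin 54° = 1094 N down-slope, W cos 54° = 794.9 N into the surface.
Along incline: T cos 35° = W sin 54° → T = 1336 N.
Perpendicular: N = W cos 54° − T sin 35° = 28.81 N.

T ≈ 1340 N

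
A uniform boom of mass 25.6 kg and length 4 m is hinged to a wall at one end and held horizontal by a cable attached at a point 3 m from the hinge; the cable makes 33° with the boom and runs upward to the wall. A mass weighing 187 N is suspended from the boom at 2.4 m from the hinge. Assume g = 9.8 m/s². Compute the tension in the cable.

Take torques about the hinge: T sin 33° · 3 = 25.6×9.8×2 + 187×2.4 = 950.56 N·m.
So T = 950.56 / (0.5446 × 3) = 581.77 N.

T ≈ 582 N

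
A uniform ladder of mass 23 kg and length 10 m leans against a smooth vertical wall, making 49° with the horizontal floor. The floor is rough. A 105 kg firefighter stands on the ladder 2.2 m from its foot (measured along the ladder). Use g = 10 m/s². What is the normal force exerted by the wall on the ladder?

N_wall ≈ 301 N

Torques about the foot: N_wall · 10 sin 49° = 23×10×5 cos 49° + 105×10×2.2 cos 49° → N_wall = 300.77 N.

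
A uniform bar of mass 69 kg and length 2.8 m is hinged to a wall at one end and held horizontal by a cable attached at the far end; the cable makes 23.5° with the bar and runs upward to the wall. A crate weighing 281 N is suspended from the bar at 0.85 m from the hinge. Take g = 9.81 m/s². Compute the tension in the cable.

T ≈ 1060 N

Take torques about the hinge: T sin 23.5° · 2.8 = 69×9.81×1.4 + 281×0.85 = 1186.5 N·m.
So T = 1186.5 / (0.3987 × 2.8) = 1062.7 N.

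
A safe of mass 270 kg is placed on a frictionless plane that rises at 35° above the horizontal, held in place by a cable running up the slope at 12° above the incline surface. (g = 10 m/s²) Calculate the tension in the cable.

T ≈ 1580 N

Take axes along and perpendicular to the incline. Weight components: W sin 35° = 1549 N down-slope, W cos 35° = 2212 N into the surface.
Along incline: T cos 12° = W sin 35° → T = 1583 N.
Perpendicular: N = W cos 35° − T sin 12° = 1883 N.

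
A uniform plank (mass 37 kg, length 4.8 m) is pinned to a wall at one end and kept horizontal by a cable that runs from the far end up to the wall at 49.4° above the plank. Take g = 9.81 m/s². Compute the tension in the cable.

Take torques about the hinge: T sin 49.4° · 4.8 = 37×9.81×2.4 = 871.13 N·m.
So T = 871.13 / (0.7593 × 4.8) = 239.03 N.

T ≈ 239 N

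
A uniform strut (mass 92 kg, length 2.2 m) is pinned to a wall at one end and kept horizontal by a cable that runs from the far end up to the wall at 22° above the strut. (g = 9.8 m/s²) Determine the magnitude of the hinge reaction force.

|H| ≈ 1200 N

Take torques about the hinge: T sin 22° · 2.2 = 92×9.8×1.1 = 991.76 N·m.
So T = 991.76 / (0.3746 × 2.2) = 1203.4 N.
ΣF_x = 0: H_x = T cos 22° = 1115.8 N.
ΣF_y = 0: H_y = (92×9.8) − T sin 22° = 901.6 − 450.8 = 450.8 N.
|H| = √(H_x² + H_y²) = √((1115.8)² + (450.8)²) = 1203.4 N.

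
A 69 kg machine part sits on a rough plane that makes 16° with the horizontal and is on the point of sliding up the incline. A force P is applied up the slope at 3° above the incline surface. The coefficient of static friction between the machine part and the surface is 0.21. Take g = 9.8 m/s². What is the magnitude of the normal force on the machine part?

On the verge of sliding up the incline, friction equals μN and acts down the slope.
Perpendicular: N + P sin 3° = W cos 16° = 650 N.
Along incline: P cos 3° = W sin 16° + μN  with W sin 16° = 186.4 N.
Solving the pair for P and N: P = 319.8 N, N = 633.3 N (and f = μN = 133 N).

N ≈ 633 N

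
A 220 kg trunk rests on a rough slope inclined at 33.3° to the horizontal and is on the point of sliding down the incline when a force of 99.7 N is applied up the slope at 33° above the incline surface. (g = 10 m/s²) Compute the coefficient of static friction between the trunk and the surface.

On the verge of sliding down the incline, friction is at its maximum μN and acts up the slope.
Perpendicular to incline: N = W cos 33.3° − P sin 33° = 1839 − 54.3 = 1784 N.
Along incline: P cos 33° + μN = W sin 33.3° → μ = (W sin 33.3° − P cos 33°) / N = 0.63.

μ ≈ 0.630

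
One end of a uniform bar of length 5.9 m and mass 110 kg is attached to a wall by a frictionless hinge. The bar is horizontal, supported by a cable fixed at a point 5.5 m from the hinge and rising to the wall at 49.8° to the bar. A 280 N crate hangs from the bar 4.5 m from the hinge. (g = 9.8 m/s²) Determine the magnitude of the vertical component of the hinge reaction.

|H_y| ≈ 551 N

Take torques about the hinge: T sin 49.8° · 5.5 = 110×9.8×2.95 + 280×4.5 = 4440.1 N·m.
So T = 4440.1 / (0.7638 × 5.5) = 1056.9 N.
ΣF_y = 0: H_y = (110×9.8 + 280) − T sin 49.8° = 1358 − 807.29 = 550.71 N.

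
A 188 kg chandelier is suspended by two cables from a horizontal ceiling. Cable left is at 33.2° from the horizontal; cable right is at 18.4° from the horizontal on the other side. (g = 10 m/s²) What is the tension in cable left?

T_left ≈ 2280 N

Weight W = 188 × 10 = 1880 N acts straight down.
Horizontal: T_left cos 33.2° = T_right cos 18.4°  →  T_right = 0.8818 T_left.
Vertical: T_left sin 33.2° + T_right sin 18.4° = 1880.
Substituting the horizontal relation into the vertical equation gives 0.8259 T_left = 1880, so T_left = 2276 N.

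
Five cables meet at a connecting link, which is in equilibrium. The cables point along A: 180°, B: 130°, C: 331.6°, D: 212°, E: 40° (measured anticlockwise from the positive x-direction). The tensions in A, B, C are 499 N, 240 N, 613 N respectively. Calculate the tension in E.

T_E ≈ 222 N

Resolve: ΣF_x = 499 cos 180° + 240 cos 130° + 613 cos 331.6° + T_D cos 212° + T_E cos 40° = 0.
        ΣF_y = 499 sin 180° + 240 sin 130° + 613 sin 331.6° + T_D sin 212° + T_E sin 40° = 0.
The known terms sum to (-114, -107.7) N, so -0.8480 T_D + 0.7660 T_E = 114 and -0.5299 T_D + 0.6428 T_E = 107.7.
Solving simultaneously: T_D = 66.12 N, T_E = 222.1 N.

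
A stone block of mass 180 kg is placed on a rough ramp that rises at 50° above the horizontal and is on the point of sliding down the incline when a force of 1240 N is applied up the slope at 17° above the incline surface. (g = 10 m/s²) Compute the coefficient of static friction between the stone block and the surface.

On the verge of sliding down the incline, friction is at its maximum μN and acts up the slope.
Perpendicular to incline: N = W cos 50° − P sin 17° = 1157 − 362.5 = 794.5 N.
Along incline: P cos 17° + μN = W sin 50° → μ = (W sin 50° − P cos 17°) / N = 0.243.

μ ≈ 0.243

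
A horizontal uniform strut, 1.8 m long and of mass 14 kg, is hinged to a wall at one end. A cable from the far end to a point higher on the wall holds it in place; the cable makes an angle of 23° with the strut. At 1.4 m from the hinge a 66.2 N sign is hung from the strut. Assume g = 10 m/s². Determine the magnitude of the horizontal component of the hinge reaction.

Take torques about the hinge: T sin 23° · 1.8 = 14×10×0.9 + 66.2×1.4 = 218.68 N·m.
So T = 218.68 / (0.3907 × 1.8) = 310.93 N.
ΣF_x = 0: H_x = T cos 23° = 286.21 N.

H_x ≈ 286 N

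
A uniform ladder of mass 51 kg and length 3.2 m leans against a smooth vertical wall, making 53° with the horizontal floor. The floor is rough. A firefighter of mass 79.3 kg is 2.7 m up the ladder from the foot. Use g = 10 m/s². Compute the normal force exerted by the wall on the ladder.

Torques about the foot: N_wall · 3.2 sin 53° = 51×10×1.6 cos 53° + 79.3×10×2.7 cos 53° → N_wall = 696.35 N.

N_wall ≈ 696 N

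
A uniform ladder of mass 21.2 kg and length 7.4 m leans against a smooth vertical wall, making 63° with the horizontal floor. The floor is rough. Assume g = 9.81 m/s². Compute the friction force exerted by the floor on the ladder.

Torques about the foot: N_wall · 7.4 sin 63° = 21.2×9.81×3.7 cos 63° → N_wall = 52.984 N.
ΣF_x = 0: f_floor = N_wall = 52.984 N.

f ≈ 53 N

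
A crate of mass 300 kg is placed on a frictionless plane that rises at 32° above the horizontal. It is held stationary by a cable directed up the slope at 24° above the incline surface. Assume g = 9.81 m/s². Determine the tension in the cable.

Take axes along and perpendicular to the incline. Weight components: W sin 32° = 1560 N down-slope, W cos 32° = 2496 N into the surface.
Along incline: T cos 24° = W sin 32° → T = 1707 N.
Perpendicular: N = W cos 32° − T sin 24° = 1801 N.

T ≈ 1710 N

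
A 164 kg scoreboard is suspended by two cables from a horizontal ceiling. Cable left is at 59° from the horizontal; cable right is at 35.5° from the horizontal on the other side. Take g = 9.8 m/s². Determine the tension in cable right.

T_right ≈ 830 N

Weight W = 164 × 9.8 = 1607 N acts straight down.
Horizontal: T_left cos 59° = T_right cos 35.5°  →  T_left = 1.581 T_right.
Vertical: T_left sin 59° + T_right sin 35.5° = 1607.
Substituting the horizontal relation into the vertical equation gives 1.936 T_right = 1607, so T_right = 830.3 N.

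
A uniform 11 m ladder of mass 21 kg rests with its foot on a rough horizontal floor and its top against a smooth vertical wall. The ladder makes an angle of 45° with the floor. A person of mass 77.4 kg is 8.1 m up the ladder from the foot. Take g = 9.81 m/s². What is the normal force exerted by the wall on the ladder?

Torques about the foot: N_wall · 11 sin 45° = 21×9.81×5.5 cos 45° + 77.4×9.81×8.1 cos 45° → N_wall = 662.12 N.

N_wall ≈ 662 N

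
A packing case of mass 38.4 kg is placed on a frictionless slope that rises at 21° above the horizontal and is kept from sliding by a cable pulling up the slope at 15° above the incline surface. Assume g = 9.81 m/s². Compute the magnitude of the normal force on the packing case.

Take axes along and perpendicular to the incline. Weight components: W sin 21° = 135 N down-slope, W cos 21° = 351.7 N into the surface.
Along incline: T cos 15° = W sin 21° → T = 139.8 N.
Perpendicular: N = W cos 21° − T sin 15° = 315.5 N.

N ≈ 316 N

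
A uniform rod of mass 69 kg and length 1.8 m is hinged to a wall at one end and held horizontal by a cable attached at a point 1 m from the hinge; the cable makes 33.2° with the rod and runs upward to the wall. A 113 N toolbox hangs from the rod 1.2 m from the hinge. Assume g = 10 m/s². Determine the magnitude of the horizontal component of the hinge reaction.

H_x ≈ 1160 N

Take torques about the hinge: T sin 33.2° · 1 = 69×10×0.9 + 113×1.2 = 756.6 N·m.
So T = 756.6 / (0.5476 × 1) = 1381.8 N.
ΣF_x = 0: H_x = T cos 33.2° = 1156.2 N.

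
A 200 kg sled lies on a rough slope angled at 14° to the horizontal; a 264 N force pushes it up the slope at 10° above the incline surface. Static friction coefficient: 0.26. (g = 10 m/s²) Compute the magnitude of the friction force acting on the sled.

f ≈ 224 N

Axes along / perpendicular to the incline. W sin 14° = 483.8 N down-slope; W cos 14° = 1941 N into the surface.
Perpendicular: N = W cos 14° − P sin 10° = 1941 − 45.84 = 1895 N.
Along incline: P cos 10° + f = W sin 14° (friction acts up-slope) → f = 483.8 − 260 = 223.9 N.
|f| = 223.9 N ≤ μN = 492.6 N, so the sled is indeed static.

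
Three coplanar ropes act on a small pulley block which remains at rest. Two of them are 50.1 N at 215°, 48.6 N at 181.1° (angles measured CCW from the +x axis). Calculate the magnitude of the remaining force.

F ≈ 94.4 N

Sum the known components: ΣF_x = -89.63 N, ΣF_y = -29.67 N.
For equilibrium the remaining force must supply (−ΣF_x, −ΣF_y) = (89.63, 29.67) N.
Magnitude = √((89.63)² + (29.67)²) = 94.41 N; direction = atan2(29.67, 89.63) = 18.3°.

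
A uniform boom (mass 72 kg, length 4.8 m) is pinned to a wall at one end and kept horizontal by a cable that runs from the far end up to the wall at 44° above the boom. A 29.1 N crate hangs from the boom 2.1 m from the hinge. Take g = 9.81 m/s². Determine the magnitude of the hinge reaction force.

|H| ≈ 529 N

Take torques about the hinge: T sin 44° · 4.8 = 72×9.81×2.4 + 29.1×2.1 = 1756.3 N·m.
So T = 1756.3 / (0.6947 × 4.8) = 526.72 N.
ΣF_x = 0: H_x = T cos 44° = 378.89 N.
ΣF_y = 0: H_y = (72×9.81 + 29.1) − T sin 44° = 735.42 − 365.89 = 369.53 N.
|H| = √(H_x² + H_y²) = √((378.89)² + (369.53)²) = 529.25 N.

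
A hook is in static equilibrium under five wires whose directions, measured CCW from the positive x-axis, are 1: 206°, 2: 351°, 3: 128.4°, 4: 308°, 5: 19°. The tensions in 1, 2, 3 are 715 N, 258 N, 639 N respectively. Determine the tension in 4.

T_4 ≈ 417 N

Resolve: ΣF_x = 715 cos 206° + 258 cos 351° + 639 cos 128.4° + T_4 cos 308° + T_5 cos 19° = 0.
        ΣF_y = 715 sin 206° + 258 sin 351° + 639 sin 128.4° + T_4 sin 308° + T_5 sin 19° = 0.
The known terms sum to (-784.7, 147) N, so 0.6157 T_4 + 0.9455 T_5 = 784.7 and -0.7880 T_4 + 0.3256 T_5 = -147.
Solving simultaneously: T_4 = 417.2 N, T_5 = 558.3 N.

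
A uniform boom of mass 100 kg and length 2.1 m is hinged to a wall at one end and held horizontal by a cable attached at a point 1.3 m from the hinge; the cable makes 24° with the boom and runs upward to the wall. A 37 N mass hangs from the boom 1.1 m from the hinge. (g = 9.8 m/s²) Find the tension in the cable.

Take torques about the hinge: T sin 24° · 1.3 = 100×9.8×1.05 + 37×1.1 = 1069.7 N·m.
So T = 1069.7 / (0.4067 × 1.3) = 2023 N.

T ≈ 2020 N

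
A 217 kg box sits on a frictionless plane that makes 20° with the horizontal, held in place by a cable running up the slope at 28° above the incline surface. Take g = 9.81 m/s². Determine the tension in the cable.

Take axes along and perpendicular to the incline. Weight components: W sin 20° = 728.1 N down-slope, W cos 20° = 2000 N into the surface.
Along incline: T cos 28° = W sin 20° → T = 824.6 N.
Perpendicular: N = W cos 20° − T sin 28° = 1613 N.

T ≈ 825 N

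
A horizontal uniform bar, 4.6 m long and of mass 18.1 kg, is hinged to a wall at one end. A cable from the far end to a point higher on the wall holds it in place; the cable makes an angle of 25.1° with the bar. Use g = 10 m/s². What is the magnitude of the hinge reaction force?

|H| ≈ 213 N

Take torques about the hinge: T sin 25.1° · 4.6 = 18.1×10×2.3 = 416.3 N·m.
So T = 416.3 / (0.4242 × 4.6) = 213.34 N.
ΣF_x = 0: H_x = T cos 25.1° = 193.2 N.
ΣF_y = 0: H_y = (18.1×10) − T sin 25.1° = 181 − 90.5 = 90.5 N.
|H| = √(H_x² + H_y²) = √((193.2)² + (90.5)²) = 213.34 N.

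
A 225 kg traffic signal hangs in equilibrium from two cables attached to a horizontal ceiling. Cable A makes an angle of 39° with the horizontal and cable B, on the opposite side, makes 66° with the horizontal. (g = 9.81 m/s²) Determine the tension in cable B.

Weight W = 225 × 9.81 = 2207 N acts straight down.
Horizontal: T_A cos 39° = T_B cos 66°  →  T_A = 0.5234 T_B.
Vertical: T_A sin 39° + T_B sin 66° = 2207.
Substituting the horizontal relation into the vertical equation gives 1.243 T_B = 2207, so T_B = 1776 N.

T_B ≈ 1780 N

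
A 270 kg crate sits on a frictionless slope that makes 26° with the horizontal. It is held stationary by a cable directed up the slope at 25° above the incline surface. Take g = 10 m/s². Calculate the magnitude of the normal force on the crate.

N ≈ 1870 N

Take axes along and perpendicular to the incline. Weight components: W sin 26° = 1184 N down-slope, W cos 26° = 2427 N into the surface.
Along incline: T cos 25° = W sin 26° → T = 1306 N.
Perpendicular: N = W cos 26° − T sin 25° = 1875 N.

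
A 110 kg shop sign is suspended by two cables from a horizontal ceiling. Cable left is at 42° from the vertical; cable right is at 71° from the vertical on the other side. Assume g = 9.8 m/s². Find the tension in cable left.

T_left ≈ 1110 N

Angles from the horizontal: cable left is 90° − 42° = 48°, cable right is 90° − 71° = 19°.
Weight W = 110 × 9.8 = 1078 N acts straight down.
Horizontal: T_left cos 48° = T_right cos 19°  →  T_right = 0.7077 T_left.
Vertical: T_left sin 48° + T_right sin 19° = 1078.
Substituting the horizontal relation into the vertical equation gives 0.9735 T_left = 1078, so T_left = 1107 N.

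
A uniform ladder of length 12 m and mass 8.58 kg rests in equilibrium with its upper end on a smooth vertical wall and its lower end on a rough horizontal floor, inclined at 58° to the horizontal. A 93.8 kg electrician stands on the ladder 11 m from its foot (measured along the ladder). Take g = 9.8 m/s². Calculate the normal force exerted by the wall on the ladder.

N_wall ≈ 553 N

Torques about the foot: N_wall · 12 sin 58° = 8.58×9.8×6 cos 58° + 93.8×9.8×11 cos 58° → N_wall = 552.81 N.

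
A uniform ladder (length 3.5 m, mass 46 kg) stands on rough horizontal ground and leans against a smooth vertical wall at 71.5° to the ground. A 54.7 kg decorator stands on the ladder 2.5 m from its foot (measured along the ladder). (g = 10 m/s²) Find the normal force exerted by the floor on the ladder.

ΣF_y = 0: N_floor = 46×10 + 54.7×10 = 1007 N.

N_floor ≈ 1010 N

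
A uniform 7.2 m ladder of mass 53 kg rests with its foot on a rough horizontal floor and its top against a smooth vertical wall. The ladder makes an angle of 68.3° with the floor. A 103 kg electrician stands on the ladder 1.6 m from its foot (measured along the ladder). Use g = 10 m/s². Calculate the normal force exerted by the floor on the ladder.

N_floor ≈ 1560 N

ΣF_y = 0: N_floor = 53×10 + 103×10 = 1560 N.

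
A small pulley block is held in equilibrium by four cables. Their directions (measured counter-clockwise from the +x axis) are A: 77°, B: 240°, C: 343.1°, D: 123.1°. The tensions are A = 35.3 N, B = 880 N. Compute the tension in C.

T_C ≈ 1180 N

Resolve: ΣF_x = 35.3 cos 77° + 880 cos 240° + T_C cos 343.1° + T_D cos 123.1° = 0.
        ΣF_y = 35.3 sin 77° + 880 sin 240° + T_C sin 343.1° + T_D sin 123.1° = 0.
The known terms sum to (-432.1, -727.7) N, so 0.9568 T_C − 0.5461 T_D = 432.1 and -0.2907 T_C + 0.8377 T_D = 727.7.
Solving simultaneously: T_C = 1181 N, T_D = 1279 N.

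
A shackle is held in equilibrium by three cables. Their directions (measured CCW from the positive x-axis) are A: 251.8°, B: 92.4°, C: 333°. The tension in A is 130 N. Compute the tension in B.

Resolve: ΣF_x = 130 cos 251.8° + T_B cos 92.4° + T_C cos 333° = 0.
        ΣF_y = 130 sin 251.8° + T_B sin 92.4° + T_C sin 333° = 0.
The known terms sum to (-40.6, -123.5) N, so -0.0419 T_B + 0.8910 T_C = 40.6 and 0.9991 T_B − 0.4540 T_C = 123.5.
Solving simultaneously: T_B = 147.5 N, T_C = 52.50 N.

T_B ≈ 147 N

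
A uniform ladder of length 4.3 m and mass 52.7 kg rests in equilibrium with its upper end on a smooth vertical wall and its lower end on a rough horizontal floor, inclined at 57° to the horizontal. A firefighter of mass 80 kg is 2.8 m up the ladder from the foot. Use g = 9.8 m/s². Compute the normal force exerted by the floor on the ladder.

ΣF_y = 0: N_floor = 52.7×9.8 + 80×9.8 = 1300.5 N.

N_floor ≈ 1300 N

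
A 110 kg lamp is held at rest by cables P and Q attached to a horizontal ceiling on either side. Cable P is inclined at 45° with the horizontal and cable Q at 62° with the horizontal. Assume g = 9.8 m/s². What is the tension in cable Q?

Weight W = 110 × 9.8 = 1078 N acts straight down.
Horizontal: T_P cos 45° = T_Q cos 62°  →  T_P = 0.6639 T_Q.
Vertical: T_P sin 45° + T_Q sin 62° = 1078.
Substituting the horizontal relation into the vertical equation gives 1.352 T_Q = 1078, so T_Q = 797.1 N.

T_Q ≈ 797 N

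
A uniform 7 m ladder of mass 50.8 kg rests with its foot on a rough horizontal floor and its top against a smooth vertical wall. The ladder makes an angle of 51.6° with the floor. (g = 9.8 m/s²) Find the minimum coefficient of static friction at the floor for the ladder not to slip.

μ_min ≈ 0.396

ΣF_y = 0: N_floor = 50.8×9.8 = 497.84 N.
Torques about the foot: N_wall · 7 sin 51.6° = 50.8×9.8×3.5 cos 51.6° → N_wall = 197.29 N.
ΣF_x = 0: f_floor = N_wall = 197.29 N.
μ_min = f_floor / N_floor = 197.29 / 497.84 = 0.3963.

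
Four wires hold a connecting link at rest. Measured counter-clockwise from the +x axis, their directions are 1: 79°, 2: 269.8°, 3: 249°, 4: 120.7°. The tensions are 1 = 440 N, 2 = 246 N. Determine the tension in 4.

Resolve: ΣF_x = 440 cos 79° + 246 cos 269.8° + T_3 cos 249° + T_4 cos 120.7° = 0.
        ΣF_y = 440 sin 79° + 246 sin 269.8° + T_3 sin 249° + T_4 sin 120.7° = 0.
The known terms sum to (83.1, 185.9) N, so -0.3584 T_3 − 0.5105 T_4 = -83.1 and -0.9336 T_3 + 0.8599 T_4 = -185.9.
Solving simultaneously: T_3 = 212 N, T_4 = 13.95 N.

T_4 ≈ 14 N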